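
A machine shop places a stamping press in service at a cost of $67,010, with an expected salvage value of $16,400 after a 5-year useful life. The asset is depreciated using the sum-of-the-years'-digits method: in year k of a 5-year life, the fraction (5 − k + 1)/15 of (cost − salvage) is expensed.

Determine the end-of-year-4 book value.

$19,774

Depreciable base = $67,010 − $16,400 = $50,610.
Sum of the years' digits = 5+4+3+2+1 = 15.
Year 1: $50,610 × 5/15 = $16,870. Book value $50,140.
Year 2: $50,610 × 4/15 = $13,496. Book value $36,644.
Year 3: $50,610 × 3/15 = $10,122. Book value $26,522.
Year 4: $50,610 × 2/15 = $6,748. Book value $19,774.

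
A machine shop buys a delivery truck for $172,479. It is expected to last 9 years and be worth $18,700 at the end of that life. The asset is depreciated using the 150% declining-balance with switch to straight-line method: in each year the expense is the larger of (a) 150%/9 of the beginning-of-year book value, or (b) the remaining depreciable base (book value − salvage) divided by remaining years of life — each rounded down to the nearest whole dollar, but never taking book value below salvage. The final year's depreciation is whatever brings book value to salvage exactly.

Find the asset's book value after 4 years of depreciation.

$83,180

Depreciable base = $172,479 − $18,700 = $153,779.
Year 1: DB = ⌊$172,479 × 150%/9⌋ = $28,746; SL = ⌊$153,779/9⌋ = $17,086 → take DB $28,746. Book value $143,733.
Year 2: DB = ⌊$143,733 × 150%/9⌋ = $23,955; SL = ⌊$125,033/8⌋ = $15,629 → take DB $23,955. Book value $119,778.
Year 3: DB = ⌊$119,778 × 150%/9⌋ = $19,963; SL = ⌊$101,078/7⌋ = $14,439 → take DB $19,963. Book value $99,815.
Year 4: DB = ⌊$99,815 × 150%/9⌋ = $16,635; SL = ⌊$81,115/6⌋ = $13,519 → take DB $16,635. Book value $83,180.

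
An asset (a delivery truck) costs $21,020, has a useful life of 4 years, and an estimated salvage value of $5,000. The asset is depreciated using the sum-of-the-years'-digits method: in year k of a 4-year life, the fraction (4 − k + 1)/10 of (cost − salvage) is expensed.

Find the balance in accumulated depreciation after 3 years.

Depreciable base = $21,020 − $5,000 = $16,020.
Sum of the years' digits = 4+3+2+1 = 10.
Year 1: $16,020 × 4/10 = $6,408. Book value $14,612.
Year 2: $16,020 × 3/10 = $4,806. Book value $9,806.
Year 3: $16,020 × 2/10 = $3,204. Book value $6,602.
Accumulated through year 3 = $21,020 − $6,602 = $14,418.

$14,418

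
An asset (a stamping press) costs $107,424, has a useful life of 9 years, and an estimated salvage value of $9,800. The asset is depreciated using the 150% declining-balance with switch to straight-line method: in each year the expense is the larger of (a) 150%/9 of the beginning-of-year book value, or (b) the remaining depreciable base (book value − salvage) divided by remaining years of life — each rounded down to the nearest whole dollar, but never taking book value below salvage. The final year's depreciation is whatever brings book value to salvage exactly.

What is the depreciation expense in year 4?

$10,361

Depreciable base = $107,424 − $9,800 = $97,624.
Year 1: DB = ⌊$107,424 × 150%/9⌋ = $17,904; SL = ⌊$97,624/9⌋ = $10,847 → take DB $17,904. Book value $89,520.
Year 2: DB = ⌊$89,520 × 150%/9⌋ = $14,920; SL = ⌊$79,720/8⌋ = $9,965 → take DB $14,920. Book value $74,600.
Year 3: DB = ⌊$74,600 × 150%/9⌋ = $12,433; SL = ⌊$64,800/7⌋ = $9,257 → take DB $12,433. Book value $62,167.
Year 4: DB = ⌊$62,167 × 150%/9⌋ = $10,361; SL = ⌊$52,367/6⌋ = $8,727 → take DB $10,361. Book value $51,806.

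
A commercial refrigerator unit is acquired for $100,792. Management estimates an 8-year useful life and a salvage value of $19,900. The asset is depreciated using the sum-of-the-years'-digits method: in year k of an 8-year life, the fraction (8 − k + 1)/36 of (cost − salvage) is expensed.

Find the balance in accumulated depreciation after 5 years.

$67,410

Depreciable base = $100,792 − $19,900 = $80,892.
Sum of the years' digits = 8+7+6+5+4+3+2+1 = 36.
Year 1: $80,892 × 8/36 = $17,976. Book value $82,816.
Year 2: $80,892 × 7/36 = $15,729. Book value $67,087.
Year 3: $80,892 × 6/36 = $13,482. Book value $53,605.
Year 4: $80,892 × 5/36 = $11,235. Book value $42,370.
Year 5: $80,892 × 4/36 = $8,988. Book value $33,382.
Accumulated through year 5 = $100,792 − $33,382 = $67,410.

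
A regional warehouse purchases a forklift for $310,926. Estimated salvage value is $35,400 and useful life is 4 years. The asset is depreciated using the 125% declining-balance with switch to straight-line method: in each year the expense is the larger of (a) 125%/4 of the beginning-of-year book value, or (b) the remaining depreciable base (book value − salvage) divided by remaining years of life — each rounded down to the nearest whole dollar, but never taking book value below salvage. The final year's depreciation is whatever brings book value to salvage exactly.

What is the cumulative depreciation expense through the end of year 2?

$163,964

Depreciable base = $310,926 − $35,400 = $275,526.
Year 1: DB = ⌊$310,926 × 125%/4⌋ = $97,164; SL = ⌊$275,526/4⌋ = $68,881 → take DB $97,164. Book value $213,762.
Year 2: DB = ⌊$213,762 × 125%/4⌋ = $66,800; SL = ⌊$178,362/3⌋ = $59,454 → take DB $66,800. Book value $146,962.
Accumulated through year 2 = $310,926 − $146,962 = $163,964.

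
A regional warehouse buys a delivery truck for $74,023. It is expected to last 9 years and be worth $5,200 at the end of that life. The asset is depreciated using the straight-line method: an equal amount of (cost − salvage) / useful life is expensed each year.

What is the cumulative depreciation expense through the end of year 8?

$61,176

Depreciable base = $74,023 − $5,200 = $68,823.
Annual expense = $68,823 / 9 = $7,647.
End of year 1: book value $66,376.
End of year 2: book value $58,729.
End of year 3: book value $51,082.
End of year 4: book value $43,435.
End of year 5: book value $35,788.
End of year 6: book value $28,141.
End of year 7: book value $20,494.
End of year 8: book value $12,847.
Accumulated through year 8 = $74,023 − $12,847 = $61,176.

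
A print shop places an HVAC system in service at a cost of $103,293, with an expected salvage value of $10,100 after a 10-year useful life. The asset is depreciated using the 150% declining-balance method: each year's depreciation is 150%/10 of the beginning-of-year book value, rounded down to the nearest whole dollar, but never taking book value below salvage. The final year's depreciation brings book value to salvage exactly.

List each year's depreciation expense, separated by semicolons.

Depreciable base = $103,293 − $10,100 = $93,193.
Year 1: ⌊$103,293 × 150%/10⌋ = $15,493. Book value $87,800.
Year 2: ⌊$87,800 × 150%/10⌋ = $13,170. Book value $74,630.
Year 3: ⌊$74,630 × 150%/10⌋ = $11,194. Book value $63,436.
Year 4: ⌊$63,436 × 150%/10⌋ = $9,515. Book value $53,921.
Year 5: ⌊$53,921 × 150%/10⌋ = $8,088. Book value $45,833.
Year 6: ⌊$45,833 × 150%/10⌋ = $6,874. Book value $38,959.
Year 7: ⌊$38,959 × 150%/10⌋ = $5,843. Book value $33,116.
Year 8: ⌊$33,116 × 150%/10⌋ = $4,967. Book value $28,149.
Year 9: ⌊$28,149 × 150%/10⌋ = $4,222. Book value $23,927.
Year 10 (final): $23,927 − $10,100 = $13,827. Book value $10,100.

$15,493; $13,170; $11,194; $9,515; $8,088; $6,874; $5,843; $4,967; $4,222; $13,827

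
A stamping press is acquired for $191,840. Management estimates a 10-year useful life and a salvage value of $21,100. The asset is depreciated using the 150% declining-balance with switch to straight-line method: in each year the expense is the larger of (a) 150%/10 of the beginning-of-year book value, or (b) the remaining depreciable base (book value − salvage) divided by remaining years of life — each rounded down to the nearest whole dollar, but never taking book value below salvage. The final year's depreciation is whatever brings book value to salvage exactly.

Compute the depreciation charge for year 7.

Depreciable base = $191,840 − $21,100 = $170,740.
Year 1: DB = ⌊$191,840 × 150%/10⌋ = $28,776; SL = ⌊$170,740/10⌋ = $17,074 → take DB $28,776. Book value $163,064.
Year 2: DB = ⌊$163,064 × 150%/10⌋ = $24,459; SL = ⌊$141,964/9⌋ = $15,773 → take DB $24,459. Book value $138,605.
Year 3: DB = ⌊$138,605 × 150%/10⌋ = $20,790; SL = ⌊$117,505/8⌋ = $14,688 → take DB $20,790. Book value $117,815.
Year 4: DB = ⌊$117,815 × 150%/10⌋ = $17,672; SL = ⌊$96,715/7⌋ = $13,816 → take DB $17,672. Book value $100,143.
Year 5: DB = ⌊$100,143 × 150%/10⌋ = $15,021; SL = ⌊$79,043/6⌋ = $13,173 → take DB $15,021. Book value $85,122.
Year 6: DB = ⌊$85,122 × 150%/10⌋ = $12,768; SL = ⌊$64,022/5⌋ = $12,804 → take SL $12,804. Book value $72,318.
Year 7: DB = ⌊$72,318 × 150%/10⌋ = $10,847; SL = ⌊$51,218/4⌋ = $12,804 → take SL $12,804. Book value $59,514.

$12,804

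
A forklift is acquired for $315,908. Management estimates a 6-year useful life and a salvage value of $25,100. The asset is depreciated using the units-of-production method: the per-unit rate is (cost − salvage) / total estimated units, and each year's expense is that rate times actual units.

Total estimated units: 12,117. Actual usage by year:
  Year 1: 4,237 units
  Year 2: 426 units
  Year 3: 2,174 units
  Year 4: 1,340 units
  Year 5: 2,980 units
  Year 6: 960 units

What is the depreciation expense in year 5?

$71,520

Depreciable base = $315,908 − $25,100 = $290,808.
Rate = $290,808 / 12,117 units = $24 per unit.
Year 1: 4,237 × $24 = $101,688. Book value $214,220.
Year 2: 426 × $24 = $10,224. Book value $203,996.
Year 3: 2,174 × $24 = $52,176. Book value $151,820.
Year 4: 1,340 × $24 = $32,160. Book value $119,660.
Year 5: 2,980 × $24 = $71,520. Book value $48,140.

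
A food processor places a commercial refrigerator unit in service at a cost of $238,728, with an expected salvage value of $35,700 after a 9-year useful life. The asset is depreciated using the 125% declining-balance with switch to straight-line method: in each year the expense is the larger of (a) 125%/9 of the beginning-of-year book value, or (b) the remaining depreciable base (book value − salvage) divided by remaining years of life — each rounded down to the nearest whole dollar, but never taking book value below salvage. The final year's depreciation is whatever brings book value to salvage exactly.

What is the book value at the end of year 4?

Depreciable base = $238,728 − $35,700 = $203,028.
Year 1: DB = ⌊$238,728 × 125%/9⌋ = $33,156; SL = ⌊$203,028/9⌋ = $22,558 → take DB $33,156. Book value $205,572.
Year 2: DB = ⌊$205,572 × 125%/9⌋ = $28,551; SL = ⌊$169,872/8⌋ = $21,234 → take DB $28,551. Book value $177,021.
Year 3: DB = ⌊$177,021 × 125%/9⌋ = $24,586; SL = ⌊$141,321/7⌋ = $20,188 → take DB $24,586. Book value $152,435.
Year 4: DB = ⌊$152,435 × 125%/9⌋ = $21,171; SL = ⌊$116,735/6⌋ = $19,455 → take DB $21,171. Book value $131,264.

$131,264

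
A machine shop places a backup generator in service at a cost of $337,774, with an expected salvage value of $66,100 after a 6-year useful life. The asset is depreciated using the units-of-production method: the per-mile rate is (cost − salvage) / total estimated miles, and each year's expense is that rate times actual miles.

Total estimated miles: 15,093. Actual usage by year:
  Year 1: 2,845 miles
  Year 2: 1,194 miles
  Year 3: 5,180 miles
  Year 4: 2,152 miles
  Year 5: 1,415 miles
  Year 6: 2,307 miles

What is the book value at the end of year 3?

Depreciable base = $337,774 − $66,100 = $271,674.
Rate = $271,674 / 15,093 miles = $18 per mile.
Year 1: 2,845 × $18 = $51,210. Book value $286,564.
Year 2: 1,194 × $18 = $21,492. Book value $265,072.
Year 3: 5,180 × $18 = $93,240. Book value $171,832.

$171,832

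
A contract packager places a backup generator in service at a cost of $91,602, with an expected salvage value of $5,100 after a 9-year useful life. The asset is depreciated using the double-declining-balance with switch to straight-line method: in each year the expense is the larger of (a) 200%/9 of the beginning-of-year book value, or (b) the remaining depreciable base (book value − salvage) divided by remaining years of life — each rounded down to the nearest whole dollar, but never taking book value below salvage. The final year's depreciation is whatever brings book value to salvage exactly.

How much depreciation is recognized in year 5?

$7,449

Depreciable base = $91,602 − $5,100 = $86,502.
Year 1: DB = ⌊$91,602 × 200%/9⌋ = $20,356; SL = ⌊$86,502/9⌋ = $9,611 → take DB $20,356. Book value $71,246.
Year 2: DB = ⌊$71,246 × 200%/9⌋ = $15,832; SL = ⌊$66,146/8⌋ = $8,268 → take DB $15,832. Book value $55,414.
Year 3: DB = ⌊$55,414 × 200%/9⌋ = $12,314; SL = ⌊$50,314/7⌋ = $7,187 → take DB $12,314. Book value $43,100.
Year 4: DB = ⌊$43,100 × 200%/9⌋ = $9,577; SL = ⌊$38,000/6⌋ = $6,333 → take DB $9,577. Book value $33,523.
Year 5: DB = ⌊$33,523 × 200%/9⌋ = $7,449; SL = ⌊$28,423/5⌋ = $5,684 → take DB $7,449. Book value $26,074.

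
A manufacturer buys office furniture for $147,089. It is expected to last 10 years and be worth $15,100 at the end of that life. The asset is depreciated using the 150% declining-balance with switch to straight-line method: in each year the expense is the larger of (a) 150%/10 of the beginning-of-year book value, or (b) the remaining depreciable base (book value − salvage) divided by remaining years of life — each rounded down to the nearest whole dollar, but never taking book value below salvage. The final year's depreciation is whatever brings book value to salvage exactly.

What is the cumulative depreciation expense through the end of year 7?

Depreciable base = $147,089 − $15,100 = $131,989.
Year 1: DB = ⌊$147,089 × 150%/10⌋ = $22,063; SL = ⌊$131,989/10⌋ = $13,198 → take DB $22,063. Book value $125,026.
Year 2: DB = ⌊$125,026 × 150%/10⌋ = $18,753; SL = ⌊$109,926/9⌋ = $12,214 → take DB $18,753. Book value $106,273.
Year 3: DB = ⌊$106,273 × 150%/10⌋ = $15,940; SL = ⌊$91,173/8⌋ = $11,396 → take DB $15,940. Book value $90,333.
Year 4: DB = ⌊$90,333 × 150%/10⌋ = $13,549; SL = ⌊$75,233/7⌋ = $10,747 → take DB $13,549. Book value $76,784.
Year 5: DB = ⌊$76,784 × 150%/10⌋ = $11,517; SL = ⌊$61,684/6⌋ = $10,280 → take DB $11,517. Book value $65,267.
Year 6: DB = ⌊$65,267 × 150%/10⌋ = $9,790; SL = ⌊$50,167/5⌋ = $10,033 → take SL $10,033. Book value $55,234.
Year 7: DB = ⌊$55,234 × 150%/10⌋ = $8,285; SL = ⌊$40,134/4⌋ = $10,033 → take SL $10,033. Book value $45,201.
Accumulated through year 7 = $147,089 − $45,201 = $101,888.

$101,888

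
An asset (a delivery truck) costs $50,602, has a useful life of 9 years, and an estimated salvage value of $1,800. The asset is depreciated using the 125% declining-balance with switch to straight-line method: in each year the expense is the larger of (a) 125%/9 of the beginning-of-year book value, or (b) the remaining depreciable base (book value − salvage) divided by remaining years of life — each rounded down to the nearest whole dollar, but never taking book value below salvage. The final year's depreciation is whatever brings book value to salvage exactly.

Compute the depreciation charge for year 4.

Depreciable base = $50,602 − $1,800 = $48,802.
Year 1: DB = ⌊$50,602 × 125%/9⌋ = $7,028; SL = ⌊$48,802/9⌋ = $5,422 → take DB $7,028. Book value $43,574.
Year 2: DB = ⌊$43,574 × 125%/9⌋ = $6,051; SL = ⌊$41,774/8⌋ = $5,221 → take DB $6,051. Book value $37,523.
Year 3: DB = ⌊$37,523 × 125%/9⌋ = $5,211; SL = ⌊$35,723/7⌋ = $5,103 → take DB $5,211. Book value $32,312.
Year 4: DB = ⌊$32,312 × 125%/9⌋ = $4,487; SL = ⌊$30,512/6⌋ = $5,085 → take SL $5,085. Book value $27,227.

$5,085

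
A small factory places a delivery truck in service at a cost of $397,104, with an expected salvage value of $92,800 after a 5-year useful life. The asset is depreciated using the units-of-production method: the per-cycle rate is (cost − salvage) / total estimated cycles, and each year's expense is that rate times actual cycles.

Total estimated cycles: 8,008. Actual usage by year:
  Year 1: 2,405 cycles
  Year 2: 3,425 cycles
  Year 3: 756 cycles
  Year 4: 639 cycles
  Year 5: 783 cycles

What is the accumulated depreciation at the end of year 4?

$274,550

Depreciable base = $397,104 − $92,800 = $304,304.
Rate = $304,304 / 8,008 cycles = $38 per cycle.
Year 1: 2,405 × $38 = $91,390. Book value $305,714.
Year 2: 3,425 × $38 = $130,150. Book value $175,564.
Year 3: 756 × $38 = $28,728. Book value $146,836.
Year 4: 639 × $38 = $24,282. Book value $122,554.
Accumulated through year 4 = $397,104 − $122,554 = $274,550.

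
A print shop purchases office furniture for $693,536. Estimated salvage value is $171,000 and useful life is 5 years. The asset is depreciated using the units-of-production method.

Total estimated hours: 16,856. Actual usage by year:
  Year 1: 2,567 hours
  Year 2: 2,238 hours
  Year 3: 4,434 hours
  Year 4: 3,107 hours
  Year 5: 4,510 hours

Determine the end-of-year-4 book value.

$310,810

Depreciable base = $693,536 − $171,000 = $522,536.
Rate = $522,536 / 16,856 hours = $31 per hour.
Year 1: 2,567 × $31 = $79,577. Book value $613,959.
Year 2: 2,238 × $31 = $69,378. Book value $544,581.
Year 3: 4,434 × $31 = $137,454. Book value $407,127.
Year 4: 3,107 × $31 = $96,317. Book value $310,810.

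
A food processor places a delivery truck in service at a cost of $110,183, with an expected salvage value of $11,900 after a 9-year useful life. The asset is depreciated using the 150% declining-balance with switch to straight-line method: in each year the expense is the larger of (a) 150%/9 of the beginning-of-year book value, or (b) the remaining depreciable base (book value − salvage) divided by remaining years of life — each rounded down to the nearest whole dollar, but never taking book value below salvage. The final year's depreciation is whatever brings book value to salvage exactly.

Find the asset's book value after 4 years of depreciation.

Depreciable base = $110,183 − $11,900 = $98,283.
Year 1: DB = ⌊$110,183 × 150%/9⌋ = $18,363; SL = ⌊$98,283/9⌋ = $10,920 → take DB $18,363. Book value $91,820.
Year 2: DB = ⌊$91,820 × 150%/9⌋ = $15,303; SL = ⌊$79,920/8⌋ = $9,990 → take DB $15,303. Book value $76,517.
Year 3: DB = ⌊$76,517 × 150%/9⌋ = $12,752; SL = ⌊$64,617/7⌋ = $9,231 → take DB $12,752. Book value $63,765.
Year 4: DB = ⌊$63,765 × 150%/9⌋ = $10,627; SL = ⌊$51,865/6⌋ = $8,644 → take DB $10,627. Book value $53,138.

$53,138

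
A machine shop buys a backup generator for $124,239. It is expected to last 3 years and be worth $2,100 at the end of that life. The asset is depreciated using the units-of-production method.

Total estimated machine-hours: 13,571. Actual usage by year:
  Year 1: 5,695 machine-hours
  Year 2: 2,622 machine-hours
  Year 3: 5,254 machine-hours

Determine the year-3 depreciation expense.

$47,286

Depreciable base = $124,239 − $2,100 = $122,139.
Rate = $122,139 / 13,571 machine-hours = $9 per machine-hour.
Year 1: 5,695 × $9 = $51,255. Book value $72,984.
Year 2: 2,622 × $9 = $23,598. Book value $49,386.
Year 3: 5,254 × $9 = $47,286. Book value $2,100.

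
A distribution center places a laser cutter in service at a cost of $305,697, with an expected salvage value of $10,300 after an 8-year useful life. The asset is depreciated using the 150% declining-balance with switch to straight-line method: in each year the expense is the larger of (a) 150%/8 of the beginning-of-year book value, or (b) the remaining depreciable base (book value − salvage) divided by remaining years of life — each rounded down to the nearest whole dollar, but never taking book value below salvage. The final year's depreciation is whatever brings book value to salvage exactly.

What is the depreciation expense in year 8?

Depreciable base = $305,697 − $10,300 = $295,397.
Year 1: DB = ⌊$305,697 × 150%/8⌋ = $57,318; SL = ⌊$295,397/8⌋ = $36,924 → take DB $57,318. Book value $248,379.
Year 2: DB = ⌊$248,379 × 150%/8⌋ = $46,571; SL = ⌊$238,079/7⌋ = $34,011 → take DB $46,571. Book value $201,808.
Year 3: DB = ⌊$201,808 × 150%/8⌋ = $37,839; SL = ⌊$191,508/6⌋ = $31,918 → take DB $37,839. Book value $163,969.
Year 4: DB = ⌊$163,969 × 150%/8⌋ = $30,744; SL = ⌊$153,669/5⌋ = $30,733 → take DB $30,744. Book value $133,225.
Year 5: DB = ⌊$133,225 × 150%/8⌋ = $24,979; SL = ⌊$122,925/4⌋ = $30,731 → take SL $30,731. Book value $102,494.
Year 6: DB = ⌊$102,494 × 150%/8⌋ = $19,217; SL = ⌊$92,194/3⌋ = $30,731 → take SL $30,731. Book value $71,763.
Year 7: DB = ⌊$71,763 × 150%/8⌋ = $13,455; SL = ⌊$61,463/2⌋ = $30,731 → take SL $30,731. Book value $41,032.
Year 8 (final): $41,032 − $10,300 = $30,732. Book value $10,300.

$30,732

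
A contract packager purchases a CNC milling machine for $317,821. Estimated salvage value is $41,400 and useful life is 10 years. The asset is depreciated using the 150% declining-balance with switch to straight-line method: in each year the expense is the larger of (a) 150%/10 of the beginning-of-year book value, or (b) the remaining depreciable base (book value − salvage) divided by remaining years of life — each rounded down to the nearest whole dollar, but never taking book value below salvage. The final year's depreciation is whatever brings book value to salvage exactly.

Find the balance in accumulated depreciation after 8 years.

$237,187

Depreciable base = $317,821 − $41,400 = $276,421.
Year 1: DB = ⌊$317,821 × 150%/10⌋ = $47,673; SL = ⌊$276,421/10⌋ = $27,642 → take DB $47,673. Book value $270,148.
Year 2: DB = ⌊$270,148 × 150%/10⌋ = $40,522; SL = ⌊$228,748/9⌋ = $25,416 → take DB $40,522. Book value $229,626.
Year 3: DB = ⌊$229,626 × 150%/10⌋ = $34,443; SL = ⌊$188,226/8⌋ = $23,528 → take DB $34,443. Book value $195,183.
Year 4: DB = ⌊$195,183 × 150%/10⌋ = $29,277; SL = ⌊$153,783/7⌋ = $21,969 → take DB $29,277. Book value $165,906.
Year 5: DB = ⌊$165,906 × 150%/10⌋ = $24,885; SL = ⌊$124,506/6⌋ = $20,751 → take DB $24,885. Book value $141,021.
Year 6: DB = ⌊$141,021 × 150%/10⌋ = $21,153; SL = ⌊$99,621/5⌋ = $19,924 → take DB $21,153. Book value $119,868.
Year 7: DB = ⌊$119,868 × 150%/10⌋ = $17,980; SL = ⌊$78,468/4⌋ = $19,617 → take SL $19,617. Book value $100,251.
Year 8: DB = ⌊$100,251 × 150%/10⌋ = $15,037; SL = ⌊$58,851/3⌋ = $19,617 → take SL $19,617. Book value $80,634.
Accumulated through year 8 = $317,821 − $80,634 = $237,187.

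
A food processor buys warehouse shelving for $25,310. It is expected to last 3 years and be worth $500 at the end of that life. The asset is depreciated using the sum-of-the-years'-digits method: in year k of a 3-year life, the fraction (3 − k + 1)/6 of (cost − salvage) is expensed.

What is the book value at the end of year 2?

$4,635

Depreciable base = $25,310 − $500 = $24,810.
Sum of the years' digits = 3+2+1 = 6.
Year 1: $24,810 × 3/6 = $12,405. Book value $12,905.
Year 2: $24,810 × 2/6 = $8,270. Book value $4,635.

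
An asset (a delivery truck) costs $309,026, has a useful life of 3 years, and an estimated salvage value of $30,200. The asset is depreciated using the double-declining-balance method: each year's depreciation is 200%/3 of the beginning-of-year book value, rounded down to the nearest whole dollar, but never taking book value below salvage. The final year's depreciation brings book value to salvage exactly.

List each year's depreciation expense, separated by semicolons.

Depreciable base = $309,026 − $30,200 = $278,826.
Year 1: ⌊$309,026 × 200%/3⌋ = $206,017. Book value $103,009.
Year 2: ⌊$103,009 × 200%/3⌋ = $68,672. Book value $34,337.
Year 3 (final): $34,337 − $30,200 = $4,137. Book value $30,200.

$206,017; $68,672; $4,137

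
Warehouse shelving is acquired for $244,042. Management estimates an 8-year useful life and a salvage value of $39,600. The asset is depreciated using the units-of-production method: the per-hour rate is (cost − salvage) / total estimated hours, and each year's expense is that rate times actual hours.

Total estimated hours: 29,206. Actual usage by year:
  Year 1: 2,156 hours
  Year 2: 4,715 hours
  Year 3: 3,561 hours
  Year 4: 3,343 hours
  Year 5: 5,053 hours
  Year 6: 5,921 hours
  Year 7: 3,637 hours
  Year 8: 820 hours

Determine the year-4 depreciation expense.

Depreciable base = $244,042 − $39,600 = $204,442.
Rate = $204,442 / 29,206 hours = $7 per hour.
Year 1: 2,156 × $7 = $15,092. Book value $228,950.
Year 2: 4,715 × $7 = $33,005. Book value $195,945.
Year 3: 3,561 × $7 = $24,927. Book value $171,018.
Year 4: 3,343 × $7 = $23,401. Book value $147,617.

$23,401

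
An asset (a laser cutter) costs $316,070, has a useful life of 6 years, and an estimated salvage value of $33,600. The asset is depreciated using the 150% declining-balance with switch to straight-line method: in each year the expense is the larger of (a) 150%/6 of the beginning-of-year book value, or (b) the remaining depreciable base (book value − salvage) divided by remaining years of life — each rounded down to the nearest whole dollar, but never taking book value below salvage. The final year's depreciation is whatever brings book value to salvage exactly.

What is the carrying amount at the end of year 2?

$177,790

Depreciable base = $316,070 − $33,600 = $282,470.
Year 1: DB = ⌊$316,070 × 150%/6⌋ = $79,017; SL = ⌊$282,470/6⌋ = $47,078 → take DB $79,017. Book value $237,053.
Year 2: DB = ⌊$237,053 × 150%/6⌋ = $59,263; SL = ⌊$203,453/5⌋ = $40,690 → take DB $59,263. Book value $177,790.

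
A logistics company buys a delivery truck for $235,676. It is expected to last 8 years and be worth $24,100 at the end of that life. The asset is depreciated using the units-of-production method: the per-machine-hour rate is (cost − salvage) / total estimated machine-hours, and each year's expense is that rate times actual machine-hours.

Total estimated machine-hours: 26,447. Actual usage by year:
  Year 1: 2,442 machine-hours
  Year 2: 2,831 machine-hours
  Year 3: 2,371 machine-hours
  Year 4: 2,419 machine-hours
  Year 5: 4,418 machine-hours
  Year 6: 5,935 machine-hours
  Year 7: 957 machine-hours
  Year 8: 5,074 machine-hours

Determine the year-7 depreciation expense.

Depreciable base = $235,676 − $24,100 = $211,576.
Rate = $211,576 / 26,447 machine-hours = $8 per machine-hour.
Year 1: 2,442 × $8 = $19,536. Book value $216,140.
Year 2: 2,831 × $8 = $22,648. Book value $193,492.
Year 3: 2,371 × $8 = $18,968. Book value $174,524.
Year 4: 2,419 × $8 = $19,352. Book value $155,172.
Year 5: 4,418 × $8 = $35,344. Book value $119,828.
Year 6: 5,935 × $8 = $47,480. Book value $72,348.
Year 7: 957 × $8 = $7,656. Book value $64,692.

$7,656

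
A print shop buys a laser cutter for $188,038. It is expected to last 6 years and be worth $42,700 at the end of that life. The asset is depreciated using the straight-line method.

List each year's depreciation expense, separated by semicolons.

Depreciable base = $188,038 − $42,700 = $145,338.
Annual expense = $145,338 / 6 = $24,223.
End of year 1: book value $163,815.
End of year 2: book value $139,592.
End of year 3: book value $115,369.
End of year 4: book value $91,146.
End of year 5: book value $66,923.
End of year 6: book value $42,700.

$24,223; $24,223; $24,223; $24,223; $24,223; $24,223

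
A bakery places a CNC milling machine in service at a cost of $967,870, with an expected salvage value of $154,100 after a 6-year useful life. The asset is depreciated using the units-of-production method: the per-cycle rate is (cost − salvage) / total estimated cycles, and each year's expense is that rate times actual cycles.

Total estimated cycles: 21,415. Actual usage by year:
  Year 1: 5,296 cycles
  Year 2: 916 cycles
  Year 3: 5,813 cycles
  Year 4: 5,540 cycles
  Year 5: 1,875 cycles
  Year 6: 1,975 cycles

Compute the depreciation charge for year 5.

$71,250

Depreciable base = $967,870 − $154,100 = $813,770.
Rate = $813,770 / 21,415 cycles = $38 per cycle.
Year 1: 5,296 × $38 = $201,248. Book value $766,622.
Year 2: 916 × $38 = $34,808. Book value $731,814.
Year 3: 5,813 × $38 = $220,894. Book value $510,920.
Year 4: 5,540 × $38 = $210,520. Book value $300,400.
Year 5: 1,875 × $38 = $71,250. Book value $229,150.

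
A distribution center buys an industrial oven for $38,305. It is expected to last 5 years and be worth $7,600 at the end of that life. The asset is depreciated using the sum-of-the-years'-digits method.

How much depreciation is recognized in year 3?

Depreciable base = $38,305 − $7,600 = $30,705.
Sum of the years' digits = 5+4+3+2+1 = 15.
Year 1: $30,705 × 5/15 = $10,235. Book value $28,070.
Year 2: $30,705 × 4/15 = $8,188. Book value $19,882.
Year 3: $30,705 × 3/15 = $6,141. Book value $13,741.

$6,141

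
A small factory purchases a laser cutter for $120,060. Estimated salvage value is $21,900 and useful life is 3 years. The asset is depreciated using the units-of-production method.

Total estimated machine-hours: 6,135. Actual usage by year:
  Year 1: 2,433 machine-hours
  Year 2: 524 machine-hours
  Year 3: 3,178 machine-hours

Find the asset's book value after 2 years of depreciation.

$72,748

Depreciable base = $120,060 − $21,900 = $98,160.
Rate = $98,160 / 6,135 machine-hours = $16 per machine-hour.
Year 1: 2,433 × $16 = $38,928. Book value $81,132.
Year 2: 524 × $16 = $8,384. Book value $72,748.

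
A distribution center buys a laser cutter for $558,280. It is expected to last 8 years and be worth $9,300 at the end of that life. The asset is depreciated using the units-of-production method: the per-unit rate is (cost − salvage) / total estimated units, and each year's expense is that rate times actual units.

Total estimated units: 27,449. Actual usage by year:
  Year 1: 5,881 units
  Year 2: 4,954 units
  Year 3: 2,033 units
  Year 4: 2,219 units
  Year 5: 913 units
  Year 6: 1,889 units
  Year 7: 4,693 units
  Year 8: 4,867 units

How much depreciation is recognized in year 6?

$37,780

Depreciable base = $558,280 − $9,300 = $548,980.
Rate = $548,980 / 27,449 units = $20 per unit.
Year 1: 5,881 × $20 = $117,620. Book value $440,660.
Year 2: 4,954 × $20 = $99,080. Book value $341,580.
Year 3: 2,033 × $20 = $40,660. Book value $300,920.
Year 4: 2,219 × $20 = $44,380. Book value $256,540.
Year 5: 913 × $20 = $18,260. Book value $238,280.
Year 6: 1,889 × $20 = $37,780. Book value $200,500.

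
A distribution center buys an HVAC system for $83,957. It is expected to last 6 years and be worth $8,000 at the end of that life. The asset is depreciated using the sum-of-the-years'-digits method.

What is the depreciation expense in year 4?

Depreciable base = $83,957 − $8,000 = $75,957.
Sum of the years' digits = 6+5+4+3+2+1 = 21.
Year 1: $75,957 × 6/21 = $21,702. Book value $62,255.
Year 2: $75,957 × 5/21 = $18,085. Book value $44,170.
Year 3: $75,957 × 4/21 = $14,468. Book value $29,702.
Year 4: $75,957 × 3/21 = $10,851. Book value $18,851.

$10,851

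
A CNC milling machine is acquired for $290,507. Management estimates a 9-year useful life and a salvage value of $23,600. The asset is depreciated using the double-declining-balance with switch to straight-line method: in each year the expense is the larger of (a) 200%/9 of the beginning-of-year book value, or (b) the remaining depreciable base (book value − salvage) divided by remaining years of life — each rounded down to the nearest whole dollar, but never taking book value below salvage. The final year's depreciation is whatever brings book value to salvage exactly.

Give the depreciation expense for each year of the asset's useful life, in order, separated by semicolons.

$64,557; $50,211; $39,053; $30,374; $23,624; $18,375; $14,291; $13,211; $13,211

Depreciable base = $290,507 − $23,600 = $266,907.
Year 1: DB = ⌊$290,507 × 200%/9⌋ = $64,557; SL = ⌊$266,907/9⌋ = $29,656 → take DB $64,557. Book value $225,950.
Year 2: DB = ⌊$225,950 × 200%/9⌋ = $50,211; SL = ⌊$202,350/8⌋ = $25,293 → take DB $50,211. Book value $175,739.
Year 3: DB = ⌊$175,739 × 200%/9⌋ = $39,053; SL = ⌊$152,139/7⌋ = $21,734 → take DB $39,053. Book value $136,686.
Year 4: DB = ⌊$136,686 × 200%/9⌋ = $30,374; SL = ⌊$113,086/6⌋ = $18,847 → take DB $30,374. Book value $106,312.
Year 5: DB = ⌊$106,312 × 200%/9⌋ = $23,624; SL = ⌊$82,712/5⌋ = $16,542 → take DB $23,624. Book value $82,688.
Year 6: DB = ⌊$82,688 × 200%/9⌋ = $18,375; SL = ⌊$59,088/4⌋ = $14,772 → take DB $18,375. Book value $64,313.
Year 7: DB = ⌊$64,313 × 200%/9⌋ = $14,291; SL = ⌊$40,713/3⌋ = $13,571 → take DB $14,291. Book value $50,022.
Year 8: DB = ⌊$50,022 × 200%/9⌋ = $11,116; SL = ⌊$26,422/2⌋ = $13,211 → take SL $13,211. Book value $36,811.
Year 9 (final): $36,811 − $23,600 = $13,211. Book value $23,600.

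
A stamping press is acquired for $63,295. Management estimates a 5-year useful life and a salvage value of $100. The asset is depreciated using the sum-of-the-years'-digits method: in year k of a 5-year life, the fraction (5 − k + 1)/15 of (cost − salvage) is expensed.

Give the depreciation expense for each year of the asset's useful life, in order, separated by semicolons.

$21,065; $16,852; $12,639; $8,426; $4,213

Depreciable base = $63,295 − $100 = $63,195.
Sum of the years' digits = 5+4+3+2+1 = 15.
Year 1: $63,195 × 5/15 = $21,065. Book value $42,230.
Year 2: $63,195 × 4/15 = $16,852. Book value $25,378.
Year 3: $63,195 × 3/15 = $12,639. Book value $12,739.
Year 4: $63,195 × 2/15 = $8,426. Book value $4,313.
Year 5: $63,195 × 1/15 = $4,213. Book value $100.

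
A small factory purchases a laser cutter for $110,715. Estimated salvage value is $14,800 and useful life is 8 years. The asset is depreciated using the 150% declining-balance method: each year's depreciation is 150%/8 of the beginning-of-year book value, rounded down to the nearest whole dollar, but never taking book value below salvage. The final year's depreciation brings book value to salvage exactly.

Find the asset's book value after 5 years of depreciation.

Depreciable base = $110,715 − $14,800 = $95,915.
Year 1: ⌊$110,715 × 150%/8⌋ = $20,759. Book value $89,956.
Year 2: ⌊$89,956 × 150%/8⌋ = $16,866. Book value $73,090.
Year 3: ⌊$73,090 × 150%/8⌋ = $13,704. Book value $59,386.
Year 4: ⌊$59,386 × 150%/8⌋ = $11,134. Book value $48,252.
Year 5: ⌊$48,252 × 150%/8⌋ = $9,047. Book value $39,205.

$39,205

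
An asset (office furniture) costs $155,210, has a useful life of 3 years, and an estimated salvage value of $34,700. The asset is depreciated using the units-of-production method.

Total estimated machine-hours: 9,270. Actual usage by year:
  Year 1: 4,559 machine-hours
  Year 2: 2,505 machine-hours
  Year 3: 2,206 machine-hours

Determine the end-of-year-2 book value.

$63,378

Depreciable base = $155,210 − $34,700 = $120,510.
Rate = $120,510 / 9,270 machine-hours = $13 per machine-hour.
Year 1: 4,559 × $13 = $59,267. Book value $95,943.
Year 2: 2,505 × $13 = $32,565. Book value $63,378.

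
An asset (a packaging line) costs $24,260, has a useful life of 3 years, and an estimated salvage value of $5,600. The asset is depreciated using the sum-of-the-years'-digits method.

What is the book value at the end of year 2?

Depreciable base = $24,260 − $5,600 = $18,660.
Sum of the years' digits = 3+2+1 = 6.
Year 1: $18,660 × 3/6 = $9,330. Book value $14,930.
Year 2: $18,660 × 2/6 = $6,220. Book value $8,710.

$8,710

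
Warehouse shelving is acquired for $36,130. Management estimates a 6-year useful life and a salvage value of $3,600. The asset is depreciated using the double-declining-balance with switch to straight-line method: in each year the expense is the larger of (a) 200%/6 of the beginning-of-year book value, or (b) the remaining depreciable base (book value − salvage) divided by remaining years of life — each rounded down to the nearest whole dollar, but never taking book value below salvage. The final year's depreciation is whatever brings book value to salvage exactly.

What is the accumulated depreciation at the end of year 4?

$28,992

Depreciable base = $36,130 − $3,600 = $32,530.
Year 1: DB = ⌊$36,130 × 200%/6⌋ = $12,043; SL = ⌊$32,530/6⌋ = $5,421 → take DB $12,043. Book value $24,087.
Year 2: DB = ⌊$24,087 × 200%/6⌋ = $8,029; SL = ⌊$20,487/5⌋ = $4,097 → take DB $8,029. Book value $16,058.
Year 3: DB = ⌊$16,058 × 200%/6⌋ = $5,352; SL = ⌊$12,458/4⌋ = $3,114 → take DB $5,352. Book value $10,706.
Year 4: DB = ⌊$10,706 × 200%/6⌋ = $3,568; SL = ⌊$7,106/3⌋ = $2,368 → take DB $3,568. Book value $7,138.
Accumulated through year 4 = $36,130 − $7,138 = $28,992.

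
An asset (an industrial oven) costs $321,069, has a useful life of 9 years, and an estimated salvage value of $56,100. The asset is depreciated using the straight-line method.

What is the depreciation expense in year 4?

$29,441

Depreciable base = $321,069 − $56,100 = $264,969.
Annual expense = $264,969 / 9 = $29,441.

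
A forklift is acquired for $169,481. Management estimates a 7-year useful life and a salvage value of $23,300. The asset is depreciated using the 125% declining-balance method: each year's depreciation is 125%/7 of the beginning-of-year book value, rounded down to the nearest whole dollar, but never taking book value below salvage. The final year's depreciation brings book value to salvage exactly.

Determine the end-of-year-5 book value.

Depreciable base = $169,481 − $23,300 = $146,181.
Year 1: ⌊$169,481 × 125%/7⌋ = $30,264. Book value $139,217.
Year 2: ⌊$139,217 × 125%/7⌋ = $24,860. Book value $114,357.
Year 3: ⌊$114,357 × 125%/7⌋ = $20,420. Book value $93,937.
Year 4: ⌊$93,937 × 125%/7⌋ = $16,774. Book value $77,163.
Year 5: ⌊$77,163 × 125%/7⌋ = $13,779. Book value $63,384.

$63,384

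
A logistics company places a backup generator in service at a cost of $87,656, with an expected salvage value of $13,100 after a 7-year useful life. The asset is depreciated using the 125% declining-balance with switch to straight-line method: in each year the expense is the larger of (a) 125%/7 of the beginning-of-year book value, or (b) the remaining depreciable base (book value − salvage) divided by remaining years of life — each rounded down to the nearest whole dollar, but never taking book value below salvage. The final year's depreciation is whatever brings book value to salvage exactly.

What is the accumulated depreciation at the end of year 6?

$65,684

Depreciable base = $87,656 − $13,100 = $74,556.
Year 1: DB = ⌊$87,656 × 125%/7⌋ = $15,652; SL = ⌊$74,556/7⌋ = $10,650 → take DB $15,652. Book value $72,004.
Year 2: DB = ⌊$72,004 × 125%/7⌋ = $12,857; SL = ⌊$58,904/6⌋ = $9,817 → take DB $12,857. Book value $59,147.
Year 3: DB = ⌊$59,147 × 125%/7⌋ = $10,561; SL = ⌊$46,047/5⌋ = $9,209 → take DB $10,561. Book value $48,586.
Year 4: DB = ⌊$48,586 × 125%/7⌋ = $8,676; SL = ⌊$35,486/4⌋ = $8,871 → take SL $8,871. Book value $39,715.
Year 5: DB = ⌊$39,715 × 125%/7⌋ = $7,091; SL = ⌊$26,615/3⌋ = $8,871 → take SL $8,871. Book value $30,844.
Year 6: DB = ⌊$30,844 × 125%/7⌋ = $5,507; SL = ⌊$17,744/2⌋ = $8,872 → take SL $8,872. Book value $21,972.
Accumulated through year 6 = $87,656 − $21,972 = $65,684.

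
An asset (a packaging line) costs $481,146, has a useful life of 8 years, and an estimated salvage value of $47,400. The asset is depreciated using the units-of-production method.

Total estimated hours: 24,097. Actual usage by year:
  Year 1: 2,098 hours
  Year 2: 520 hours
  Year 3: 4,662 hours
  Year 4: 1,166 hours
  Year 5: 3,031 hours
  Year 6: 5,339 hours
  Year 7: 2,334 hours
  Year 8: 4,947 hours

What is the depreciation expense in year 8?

$89,046

Depreciable base = $481,146 − $47,400 = $433,746.
Rate = $433,746 / 24,097 hours = $18 per hour.
Year 1: 2,098 × $18 = $37,764. Book value $443,382.
Year 2: 520 × $18 = $9,360. Book value $434,022.
Year 3: 4,662 × $18 = $83,916. Book value $350,106.
Year 4: 1,166 × $18 = $20,988. Book value $329,118.
Year 5: 3,031 × $18 = $54,558. Book value $274,560.
Year 6: 5,339 × $18 = $96,102. Book value $178,458.
Year 7: 2,334 × $18 = $42,012. Book value $136,446.
Year 8: 4,947 × $18 = $89,046. Book value $47,400.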